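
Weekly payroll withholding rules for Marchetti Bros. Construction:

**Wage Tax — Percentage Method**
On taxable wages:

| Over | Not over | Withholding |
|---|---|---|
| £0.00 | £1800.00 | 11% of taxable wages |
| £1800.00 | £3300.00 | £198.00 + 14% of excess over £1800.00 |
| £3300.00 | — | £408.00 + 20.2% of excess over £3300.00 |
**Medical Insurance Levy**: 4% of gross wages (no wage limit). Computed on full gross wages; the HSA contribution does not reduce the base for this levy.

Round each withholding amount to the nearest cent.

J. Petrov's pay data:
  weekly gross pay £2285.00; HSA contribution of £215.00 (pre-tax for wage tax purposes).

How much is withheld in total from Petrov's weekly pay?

£327.20

Wage Tax: taxable = £2285.00 − £215.00 = £2070.00
  £198.00 + 14% × (£2070.00 − £1800.00) = £198.00 + 14% × £270.00 = £235.80
Medical Insurance Levy: 4% × £2285.00 = £91.40
Total: £235.80 + £91.40 = £327.20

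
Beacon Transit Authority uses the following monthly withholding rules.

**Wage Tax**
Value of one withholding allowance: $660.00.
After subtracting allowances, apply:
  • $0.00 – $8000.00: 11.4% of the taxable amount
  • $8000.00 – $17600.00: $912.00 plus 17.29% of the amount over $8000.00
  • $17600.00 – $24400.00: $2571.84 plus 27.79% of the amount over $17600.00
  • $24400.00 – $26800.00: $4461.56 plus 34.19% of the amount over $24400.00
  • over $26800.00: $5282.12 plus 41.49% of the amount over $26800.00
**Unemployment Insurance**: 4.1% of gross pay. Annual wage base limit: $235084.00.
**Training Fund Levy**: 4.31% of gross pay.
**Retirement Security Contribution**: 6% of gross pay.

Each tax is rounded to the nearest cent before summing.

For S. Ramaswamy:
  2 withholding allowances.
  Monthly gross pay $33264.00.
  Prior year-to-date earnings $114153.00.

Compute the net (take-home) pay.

$21054.29

Wage Tax: taxable = $33264.00 − 2×$660.00 = $31944.00
  $5282.12 + 41.49% × ($31944.00 − $26800.00) = $5282.12 + 41.49% × $5144.00 = $7416.37
Unemployment Insurance: 4.1% × $33264.00 = $1363.82
Training Fund Levy: 4.31% × $33264.00 = $1433.68
Retirement Security Contribution: 6% × $33264.00 = $1995.84
Total withheld: $7416.37 + $1363.82 + $1433.68 + $1995.84 = $12209.71
Net pay: $33264.00 − $12209.71 = $21054.29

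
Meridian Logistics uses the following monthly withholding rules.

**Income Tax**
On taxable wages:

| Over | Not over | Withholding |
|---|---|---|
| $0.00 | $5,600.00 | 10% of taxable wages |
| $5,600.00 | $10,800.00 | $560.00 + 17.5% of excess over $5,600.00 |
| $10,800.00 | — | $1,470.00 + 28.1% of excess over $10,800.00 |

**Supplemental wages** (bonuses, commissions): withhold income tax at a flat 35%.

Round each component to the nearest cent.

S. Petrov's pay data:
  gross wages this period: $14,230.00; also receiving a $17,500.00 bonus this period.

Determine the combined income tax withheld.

$8,558.83

Income Tax: taxable = $14,230.00
  $1,470.00 + 28.1% × ($14,230.00 − $10,800.00) = $1,470.00 + 28.1% × $3,430.00 = $2,433.83
Supplemental (35% flat on bonus): 35% × $17,500.00 = $6,125.00
Total income tax: $2,433.83 + $6,125.00 = $8,558.83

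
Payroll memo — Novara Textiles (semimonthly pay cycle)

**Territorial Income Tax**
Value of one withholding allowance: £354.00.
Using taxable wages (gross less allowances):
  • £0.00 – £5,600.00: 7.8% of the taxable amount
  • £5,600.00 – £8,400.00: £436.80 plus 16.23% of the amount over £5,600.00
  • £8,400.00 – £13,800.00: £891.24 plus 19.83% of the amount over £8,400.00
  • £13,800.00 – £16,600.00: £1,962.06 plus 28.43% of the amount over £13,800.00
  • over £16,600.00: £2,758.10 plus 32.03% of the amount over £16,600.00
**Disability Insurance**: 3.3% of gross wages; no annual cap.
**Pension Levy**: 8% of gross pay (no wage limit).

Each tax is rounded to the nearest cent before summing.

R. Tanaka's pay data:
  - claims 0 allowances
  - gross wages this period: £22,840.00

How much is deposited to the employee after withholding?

Territorial Income Tax: taxable = £22,840.00
  £2,758.10 + 32.03% × (£22,840.00 − £16,600.00) = £2,758.10 + 32.03% × £6,240.00 = £4,756.77
Disability Insurance: 3.3% × £22,840.00 = £753.72
Pension Levy: 8% × £22,840.00 = £1,827.20
Total withheld: £4,756.77 + £753.72 + £1,827.20 = £7,337.69
Net pay: £22,840.00 − £7,337.69 = £15,502.31

£15,502.31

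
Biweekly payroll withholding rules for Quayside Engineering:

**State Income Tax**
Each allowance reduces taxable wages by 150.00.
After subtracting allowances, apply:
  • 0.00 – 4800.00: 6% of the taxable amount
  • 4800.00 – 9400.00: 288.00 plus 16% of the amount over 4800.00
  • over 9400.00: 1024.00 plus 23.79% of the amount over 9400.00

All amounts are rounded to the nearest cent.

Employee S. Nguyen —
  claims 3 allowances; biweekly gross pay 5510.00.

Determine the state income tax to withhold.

329.60

State Income Tax: taxable = 5510.00 − 3×150.00 = 5060.00
  288.00 + 16% × (5060.00 − 4800.00) = 288.00 + 16% × 260.00 = 329.60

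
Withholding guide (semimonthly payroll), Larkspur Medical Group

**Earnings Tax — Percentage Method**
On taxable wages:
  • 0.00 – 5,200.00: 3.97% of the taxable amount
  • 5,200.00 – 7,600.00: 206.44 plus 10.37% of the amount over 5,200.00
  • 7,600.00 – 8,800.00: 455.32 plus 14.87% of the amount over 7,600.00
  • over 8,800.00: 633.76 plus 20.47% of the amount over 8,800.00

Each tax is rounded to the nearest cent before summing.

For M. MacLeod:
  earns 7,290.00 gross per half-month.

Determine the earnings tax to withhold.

423.17

Earnings Tax: taxable = 7,290.00
  206.44 + 10.37% × (7,290.00 − 5,200.00) = 206.44 + 10.37% × 2,090.00 = 423.17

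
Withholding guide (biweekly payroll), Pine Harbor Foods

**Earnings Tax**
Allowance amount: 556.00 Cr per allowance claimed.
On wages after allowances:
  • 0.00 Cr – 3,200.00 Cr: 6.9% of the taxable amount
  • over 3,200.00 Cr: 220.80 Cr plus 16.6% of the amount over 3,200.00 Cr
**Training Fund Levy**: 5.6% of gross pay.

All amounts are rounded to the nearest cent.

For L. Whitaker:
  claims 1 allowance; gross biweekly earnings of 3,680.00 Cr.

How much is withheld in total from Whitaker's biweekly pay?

421.64 Cr

Earnings Tax: taxable = 3,680.00 Cr − 1×556.00 Cr = 3,124.00 Cr
  6.9% × 3,124.00 Cr = 215.56 Cr
Training Fund Levy: 5.6% × 3,680.00 Cr = 206.08 Cr
Total: 215.56 Cr + 206.08 Cr = 421.64 Cr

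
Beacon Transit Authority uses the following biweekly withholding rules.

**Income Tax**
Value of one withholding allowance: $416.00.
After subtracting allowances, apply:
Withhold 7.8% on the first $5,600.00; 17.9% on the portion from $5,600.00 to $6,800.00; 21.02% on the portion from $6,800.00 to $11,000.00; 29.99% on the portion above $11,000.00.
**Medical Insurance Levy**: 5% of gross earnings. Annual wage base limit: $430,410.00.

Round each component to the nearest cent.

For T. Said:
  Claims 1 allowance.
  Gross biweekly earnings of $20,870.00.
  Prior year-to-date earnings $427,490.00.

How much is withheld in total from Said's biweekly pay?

$4,515.69

Income Tax: taxable = $20,870.00 − 1×$416.00 = $20,454.00
  $1,534.44 + 29.99% × ($20,454.00 − $11,000.00) = $1,534.44 + 29.99% × $9,454.00 = $4,369.69
Medical Insurance Levy: cap $430,410.00 − YTD $427,490.00 = $2,920.00 subject; 5% × $2,920.00 = $146.00
Total: $4,369.69 + $146.00 = $4,515.69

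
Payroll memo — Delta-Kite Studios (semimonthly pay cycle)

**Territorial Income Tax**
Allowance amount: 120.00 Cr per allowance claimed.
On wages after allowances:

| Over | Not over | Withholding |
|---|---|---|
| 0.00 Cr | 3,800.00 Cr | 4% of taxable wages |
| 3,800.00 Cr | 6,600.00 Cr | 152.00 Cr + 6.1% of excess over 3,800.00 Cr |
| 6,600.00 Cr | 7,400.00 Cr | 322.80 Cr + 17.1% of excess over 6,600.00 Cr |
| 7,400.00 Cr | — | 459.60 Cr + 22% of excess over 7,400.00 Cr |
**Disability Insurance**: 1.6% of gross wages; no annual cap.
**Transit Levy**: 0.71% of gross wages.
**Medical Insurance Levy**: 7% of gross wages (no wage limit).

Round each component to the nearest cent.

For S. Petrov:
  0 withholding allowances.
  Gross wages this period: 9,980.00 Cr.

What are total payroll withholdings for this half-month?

Territorial Income Tax: taxable = 9,980.00 Cr
  459.60 Cr + 22% × (9,980.00 Cr − 7,400.00 Cr) = 459.60 Cr + 22% × 2,580.00 Cr = 1,027.20 Cr
Disability Insurance: 1.6% × 9,980.00 Cr = 159.68 Cr
Transit Levy: 0.71% × 9,980.00 Cr = 70.86 Cr
Medical Insurance Levy: 7% × 9,980.00 Cr = 698.60 Cr
Total: 1,027.20 Cr + 159.68 Cr + 70.86 Cr + 698.60 Cr = 1,956.34 Cr

1,956.34 Cr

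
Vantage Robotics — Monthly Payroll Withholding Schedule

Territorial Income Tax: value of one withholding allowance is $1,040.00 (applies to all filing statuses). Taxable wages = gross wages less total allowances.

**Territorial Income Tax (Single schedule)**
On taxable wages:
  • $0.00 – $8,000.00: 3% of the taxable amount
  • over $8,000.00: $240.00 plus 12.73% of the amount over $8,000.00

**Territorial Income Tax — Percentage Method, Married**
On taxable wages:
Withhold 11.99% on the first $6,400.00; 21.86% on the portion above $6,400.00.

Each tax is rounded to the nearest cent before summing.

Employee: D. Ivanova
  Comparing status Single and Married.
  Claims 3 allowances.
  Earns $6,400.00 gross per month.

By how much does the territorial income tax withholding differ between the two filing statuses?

Territorial Income Tax (Single): taxable = $6,400.00 − 3×$1,040.00 = $3,280.00
  3% × $3,280.00 = $98.40
Territorial Income Tax (Married): taxable = $6,400.00 − 3×$1,040.00 = $3,280.00
  11.99% × $3,280.00 = $393.27
Difference: |$98.40 − $393.27| = $294.87 (higher under Married)

$294.87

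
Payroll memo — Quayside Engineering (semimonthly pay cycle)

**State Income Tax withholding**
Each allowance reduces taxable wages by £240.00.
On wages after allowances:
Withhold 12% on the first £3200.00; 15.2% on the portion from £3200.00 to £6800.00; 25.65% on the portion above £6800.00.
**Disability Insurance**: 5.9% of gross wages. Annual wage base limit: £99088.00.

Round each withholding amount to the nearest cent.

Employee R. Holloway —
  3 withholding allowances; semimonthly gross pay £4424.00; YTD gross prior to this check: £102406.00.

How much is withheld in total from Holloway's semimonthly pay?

£460.61

State Income Tax: taxable = £4424.00 − 3×£240.00 = £3704.00
  £384.00 + 15.2% × (£3704.00 − £3200.00) = £384.00 + 15.2% × £504.00 = £460.61
Disability Insurance: YTD £102406.00 ≥ cap £99088.00 → £0.00
Total: £460.61 + £0.00 = £460.61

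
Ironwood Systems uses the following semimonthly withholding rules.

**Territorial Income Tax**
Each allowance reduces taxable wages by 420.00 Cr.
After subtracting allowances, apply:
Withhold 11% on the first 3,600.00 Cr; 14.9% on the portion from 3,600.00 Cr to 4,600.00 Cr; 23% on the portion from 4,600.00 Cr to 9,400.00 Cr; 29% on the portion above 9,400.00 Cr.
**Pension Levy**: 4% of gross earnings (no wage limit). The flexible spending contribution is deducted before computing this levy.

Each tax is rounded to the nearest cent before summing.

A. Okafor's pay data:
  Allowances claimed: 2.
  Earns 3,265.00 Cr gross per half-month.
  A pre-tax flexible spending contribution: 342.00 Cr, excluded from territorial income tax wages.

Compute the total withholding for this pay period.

Territorial Income Tax: taxable = 3,265.00 Cr − 342.00 Cr − 2×420.00 Cr = 2,083.00 Cr
  11% × 2,083.00 Cr = 229.13 Cr
Pension Levy: 4% × 2,923.00 Cr = 116.92 Cr
Total: 229.13 Cr + 116.92 Cr = 346.05 Cr

346.05 Cr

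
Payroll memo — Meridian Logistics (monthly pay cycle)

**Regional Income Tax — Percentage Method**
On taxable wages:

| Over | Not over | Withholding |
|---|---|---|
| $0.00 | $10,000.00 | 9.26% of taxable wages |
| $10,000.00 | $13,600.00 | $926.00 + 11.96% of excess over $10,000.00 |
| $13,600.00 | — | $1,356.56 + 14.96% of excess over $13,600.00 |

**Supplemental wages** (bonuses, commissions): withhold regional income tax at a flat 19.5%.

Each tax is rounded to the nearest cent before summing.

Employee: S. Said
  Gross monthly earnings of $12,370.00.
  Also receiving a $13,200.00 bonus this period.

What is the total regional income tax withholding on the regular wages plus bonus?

Regional Income Tax: taxable = $12,370.00
  $926.00 + 11.96% × ($12,370.00 − $10,000.00) = $926.00 + 11.96% × $2,370.00 = $1,209.45
Supplemental (19.5% flat on bonus): 19.5% × $13,200.00 = $2,574.00
Total regional income tax: $1,209.45 + $2,574.00 = $3,783.45

$3,783.45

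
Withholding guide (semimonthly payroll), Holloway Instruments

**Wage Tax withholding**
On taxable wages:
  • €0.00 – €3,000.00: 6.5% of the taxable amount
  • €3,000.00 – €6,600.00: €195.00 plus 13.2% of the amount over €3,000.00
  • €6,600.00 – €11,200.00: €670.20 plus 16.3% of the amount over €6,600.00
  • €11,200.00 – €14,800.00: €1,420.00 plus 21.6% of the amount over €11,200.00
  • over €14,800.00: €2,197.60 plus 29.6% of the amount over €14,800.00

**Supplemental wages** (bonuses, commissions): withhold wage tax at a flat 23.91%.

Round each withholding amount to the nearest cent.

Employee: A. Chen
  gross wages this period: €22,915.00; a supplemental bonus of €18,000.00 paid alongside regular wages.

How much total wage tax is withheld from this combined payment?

€8,903.44

Wage Tax: taxable = €22,915.00
  €2,197.60 + 29.6% × (€22,915.00 − €14,800.00) = €2,197.60 + 29.6% × €8,115.00 = €4,599.64
Supplemental (23.91% flat on bonus): 23.91% × €18,000.00 = €4,303.80
Total wage tax: €4,599.64 + €4,303.80 = €8,903.44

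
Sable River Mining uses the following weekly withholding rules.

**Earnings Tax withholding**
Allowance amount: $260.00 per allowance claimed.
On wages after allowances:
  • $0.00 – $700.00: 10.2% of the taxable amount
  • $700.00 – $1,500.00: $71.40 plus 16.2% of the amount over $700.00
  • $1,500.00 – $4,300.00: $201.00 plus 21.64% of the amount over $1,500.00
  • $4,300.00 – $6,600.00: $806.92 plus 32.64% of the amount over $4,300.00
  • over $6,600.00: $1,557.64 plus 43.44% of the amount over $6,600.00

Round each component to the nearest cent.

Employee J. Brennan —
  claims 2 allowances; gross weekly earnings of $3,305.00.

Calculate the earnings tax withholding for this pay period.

Earnings Tax: taxable = $3,305.00 − 2×$260.00 = $2,785.00
  $201.00 + 21.64% × ($2,785.00 − $1,500.00) = $201.00 + 21.64% × $1,285.00 = $479.07

$479.07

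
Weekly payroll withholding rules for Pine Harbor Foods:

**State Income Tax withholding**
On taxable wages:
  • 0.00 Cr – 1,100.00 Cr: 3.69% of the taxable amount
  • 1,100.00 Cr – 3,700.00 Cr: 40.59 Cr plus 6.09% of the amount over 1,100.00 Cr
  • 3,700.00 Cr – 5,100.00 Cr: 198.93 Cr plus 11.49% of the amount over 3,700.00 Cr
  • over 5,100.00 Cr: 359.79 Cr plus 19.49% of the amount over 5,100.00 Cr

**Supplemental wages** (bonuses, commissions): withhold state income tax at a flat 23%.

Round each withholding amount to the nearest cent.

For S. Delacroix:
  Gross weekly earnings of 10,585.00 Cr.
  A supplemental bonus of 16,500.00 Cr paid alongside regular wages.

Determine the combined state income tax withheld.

5,223.82 Cr

State Income Tax: taxable = 10,585.00 Cr
  359.79 Cr + 19.49% × (10,585.00 Cr − 5,100.00 Cr) = 359.79 Cr + 19.49% × 5,485.00 Cr = 1,428.82 Cr
Supplemental (23% flat on bonus): 23% × 16,500.00 Cr = 3,795.00 Cr
Total state income tax: 1,428.82 Cr + 3,795.00 Cr = 5,223.82 Cr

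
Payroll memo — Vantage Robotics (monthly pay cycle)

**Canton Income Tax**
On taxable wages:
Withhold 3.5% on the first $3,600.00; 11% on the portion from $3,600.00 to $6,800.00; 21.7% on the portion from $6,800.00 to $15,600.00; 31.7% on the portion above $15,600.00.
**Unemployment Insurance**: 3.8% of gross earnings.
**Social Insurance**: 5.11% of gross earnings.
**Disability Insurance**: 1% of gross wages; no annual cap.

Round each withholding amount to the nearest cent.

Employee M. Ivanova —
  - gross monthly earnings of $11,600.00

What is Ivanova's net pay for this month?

Canton Income Tax: taxable = $11,600.00
  $478.00 + 21.7% × ($11,600.00 − $6,800.00) = $478.00 + 21.7% × $4,800.00 = $1,519.60
Unemployment Insurance: 3.8% × $11,600.00 = $440.80
Social Insurance: 5.11% × $11,600.00 = $592.76
Disability Insurance: 1% × $11,600.00 = $116.00
Total withheld: $1,519.60 + $440.80 + $592.76 + $116.00 = $2,669.16
Net pay: $11,600.00 − $2,669.16 = $8,930.84

$8,930.84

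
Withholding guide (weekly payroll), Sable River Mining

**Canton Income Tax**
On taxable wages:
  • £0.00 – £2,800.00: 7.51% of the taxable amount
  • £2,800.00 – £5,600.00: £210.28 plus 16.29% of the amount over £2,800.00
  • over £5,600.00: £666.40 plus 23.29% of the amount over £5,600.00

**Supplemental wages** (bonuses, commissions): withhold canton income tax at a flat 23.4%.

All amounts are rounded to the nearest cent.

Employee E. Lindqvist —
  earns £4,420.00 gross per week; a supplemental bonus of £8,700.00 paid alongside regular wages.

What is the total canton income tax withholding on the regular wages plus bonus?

£2,509.98

Canton Income Tax: taxable = £4,420.00
  £210.28 + 16.29% × (£4,420.00 − £2,800.00) = £210.28 + 16.29% × £1,620.00 = £474.18
Supplemental (23.4% flat on bonus): 23.4% × £8,700.00 = £2,035.80
Total canton income tax: £474.18 + £2,035.80 = £2,509.98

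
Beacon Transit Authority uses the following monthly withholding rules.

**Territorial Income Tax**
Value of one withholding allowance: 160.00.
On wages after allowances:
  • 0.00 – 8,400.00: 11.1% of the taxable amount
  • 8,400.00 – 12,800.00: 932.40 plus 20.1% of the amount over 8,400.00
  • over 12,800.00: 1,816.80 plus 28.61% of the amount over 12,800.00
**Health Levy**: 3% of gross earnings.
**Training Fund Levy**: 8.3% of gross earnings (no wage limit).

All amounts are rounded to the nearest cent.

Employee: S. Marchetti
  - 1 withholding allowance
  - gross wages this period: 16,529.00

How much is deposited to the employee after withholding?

Territorial Income Tax: taxable = 16,529.00 − 1×160.00 = 16,369.00
  1,816.80 + 28.61% × (16,369.00 − 12,800.00) = 1,816.80 + 28.61% × 3,569.00 = 2,837.89
Health Levy: 3% × 16,529.00 = 495.87
Training Fund Levy: 8.3% × 16,529.00 = 1,371.91
Total withheld: 2,837.89 + 495.87 + 1,371.91 = 4,705.67
Net pay: 16,529.00 − 4,705.67 = 11,823.33

11,823.33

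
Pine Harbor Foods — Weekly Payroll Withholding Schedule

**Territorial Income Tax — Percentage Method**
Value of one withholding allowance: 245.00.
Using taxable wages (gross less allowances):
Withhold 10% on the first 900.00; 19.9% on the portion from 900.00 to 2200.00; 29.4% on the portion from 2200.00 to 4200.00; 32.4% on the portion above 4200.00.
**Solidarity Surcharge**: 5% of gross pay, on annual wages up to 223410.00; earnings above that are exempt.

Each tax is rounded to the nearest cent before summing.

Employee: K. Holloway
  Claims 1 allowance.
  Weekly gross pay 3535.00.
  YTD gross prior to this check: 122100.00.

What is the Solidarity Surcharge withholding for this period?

Solidarity Surcharge: 5% × 3535.00 = 176.75

176.75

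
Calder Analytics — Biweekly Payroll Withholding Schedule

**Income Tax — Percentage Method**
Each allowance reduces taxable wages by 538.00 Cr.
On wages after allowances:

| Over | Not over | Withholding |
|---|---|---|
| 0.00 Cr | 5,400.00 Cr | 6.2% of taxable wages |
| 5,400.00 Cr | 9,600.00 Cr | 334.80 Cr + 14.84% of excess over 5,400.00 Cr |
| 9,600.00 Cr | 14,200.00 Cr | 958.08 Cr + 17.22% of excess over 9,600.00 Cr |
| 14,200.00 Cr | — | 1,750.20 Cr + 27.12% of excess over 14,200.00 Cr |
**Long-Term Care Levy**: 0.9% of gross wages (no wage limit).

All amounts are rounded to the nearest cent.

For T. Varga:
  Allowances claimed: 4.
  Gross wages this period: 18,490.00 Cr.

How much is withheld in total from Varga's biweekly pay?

Income Tax: taxable = 18,490.00 Cr − 4×538.00 Cr = 16,338.00 Cr
  1,750.20 Cr + 27.12% × (16,338.00 Cr − 14,200.00 Cr) = 1,750.20 Cr + 27.12% × 2,138.00 Cr = 2,330.03 Cr
Long-Term Care Levy: 0.9% × 18,490.00 Cr = 166.41 Cr
Total: 2,330.03 Cr + 166.41 Cr = 2,496.44 Cr

2,496.44 Cr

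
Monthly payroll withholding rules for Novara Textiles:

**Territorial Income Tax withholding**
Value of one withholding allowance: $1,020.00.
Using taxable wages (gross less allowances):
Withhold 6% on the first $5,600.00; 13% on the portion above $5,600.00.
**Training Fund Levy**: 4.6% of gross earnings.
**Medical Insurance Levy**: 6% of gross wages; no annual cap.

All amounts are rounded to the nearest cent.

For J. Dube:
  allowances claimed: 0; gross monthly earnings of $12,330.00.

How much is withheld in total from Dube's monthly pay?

Territorial Income Tax: taxable = $12,330.00
  $336.00 + 13% × ($12,330.00 − $5,600.00) = $336.00 + 13% × $6,730.00 = $1,210.90
Training Fund Levy: 4.6% × $12,330.00 = $567.18
Medical Insurance Levy: 6% × $12,330.00 = $739.80
Total: $1,210.90 + $567.18 + $739.80 = $2,517.88

$2,517.88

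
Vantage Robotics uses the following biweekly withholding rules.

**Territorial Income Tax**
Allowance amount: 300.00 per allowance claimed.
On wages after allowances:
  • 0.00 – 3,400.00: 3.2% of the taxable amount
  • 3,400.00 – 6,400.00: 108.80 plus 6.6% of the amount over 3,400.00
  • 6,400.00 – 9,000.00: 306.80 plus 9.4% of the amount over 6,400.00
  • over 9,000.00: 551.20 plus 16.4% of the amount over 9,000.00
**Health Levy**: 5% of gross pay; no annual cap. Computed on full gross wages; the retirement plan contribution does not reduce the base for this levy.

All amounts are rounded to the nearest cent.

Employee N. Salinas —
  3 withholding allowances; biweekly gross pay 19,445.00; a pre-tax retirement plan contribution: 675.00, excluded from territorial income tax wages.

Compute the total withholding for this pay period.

Territorial Income Tax: taxable = 19,445.00 − 675.00 − 3×300.00 = 17,870.00
  551.20 + 16.4% × (17,870.00 − 9,000.00) = 551.20 + 16.4% × 8,870.00 = 2,005.88
Health Levy: 5% × 19,445.00 = 972.25
Total: 2,005.88 + 972.25 = 2,978.13

2,978.13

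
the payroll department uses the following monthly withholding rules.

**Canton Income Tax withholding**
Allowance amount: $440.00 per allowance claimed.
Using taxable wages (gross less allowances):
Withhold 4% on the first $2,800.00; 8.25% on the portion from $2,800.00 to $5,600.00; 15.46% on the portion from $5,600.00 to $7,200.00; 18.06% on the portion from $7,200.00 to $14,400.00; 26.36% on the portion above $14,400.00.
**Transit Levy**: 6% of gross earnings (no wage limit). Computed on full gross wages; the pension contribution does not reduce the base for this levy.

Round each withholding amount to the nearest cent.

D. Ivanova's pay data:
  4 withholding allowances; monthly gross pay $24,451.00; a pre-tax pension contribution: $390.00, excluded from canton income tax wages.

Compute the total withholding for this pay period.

$5,440.44

Canton Income Tax: taxable = $24,451.00 − $390.00 − 4×$440.00 = $22,301.00
  $1,890.68 + 26.36% × ($22,301.00 − $14,400.00) = $1,890.68 + 26.36% × $7,901.00 = $3,973.38
Transit Levy: 6% × $24,451.00 = $1,467.06
Total: $3,973.38 + $1,467.06 = $5,440.44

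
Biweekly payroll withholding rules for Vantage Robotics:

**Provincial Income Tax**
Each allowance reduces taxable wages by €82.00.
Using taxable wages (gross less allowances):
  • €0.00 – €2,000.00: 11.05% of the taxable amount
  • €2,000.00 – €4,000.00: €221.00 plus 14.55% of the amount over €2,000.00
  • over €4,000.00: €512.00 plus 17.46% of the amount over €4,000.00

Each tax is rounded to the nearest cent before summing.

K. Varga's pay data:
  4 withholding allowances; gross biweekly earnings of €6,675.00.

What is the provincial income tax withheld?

€921.79

Provincial Income Tax: taxable = €6,675.00 − 4×€82.00 = €6,347.00
  €512.00 + 17.46% × (€6,347.00 − €4,000.00) = €512.00 + 17.46% × €2,347.00 = €921.79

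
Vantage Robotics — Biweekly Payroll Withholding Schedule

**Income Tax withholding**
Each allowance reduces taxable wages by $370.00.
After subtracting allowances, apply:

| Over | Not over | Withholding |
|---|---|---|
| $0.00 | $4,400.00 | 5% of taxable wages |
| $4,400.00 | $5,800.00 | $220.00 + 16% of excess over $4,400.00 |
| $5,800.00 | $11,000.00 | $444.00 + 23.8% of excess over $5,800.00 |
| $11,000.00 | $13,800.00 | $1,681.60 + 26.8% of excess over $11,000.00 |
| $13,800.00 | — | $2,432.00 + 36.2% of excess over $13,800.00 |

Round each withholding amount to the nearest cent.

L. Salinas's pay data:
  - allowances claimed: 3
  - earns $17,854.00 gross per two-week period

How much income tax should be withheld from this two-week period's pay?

$3,497.73

Income Tax: taxable = $17,854.00 − 3×$370.00 = $16,744.00
  $2,432.00 + 36.2% × ($16,744.00 − $13,800.00) = $2,432.00 + 36.2% × $2,944.00 = $3,497.73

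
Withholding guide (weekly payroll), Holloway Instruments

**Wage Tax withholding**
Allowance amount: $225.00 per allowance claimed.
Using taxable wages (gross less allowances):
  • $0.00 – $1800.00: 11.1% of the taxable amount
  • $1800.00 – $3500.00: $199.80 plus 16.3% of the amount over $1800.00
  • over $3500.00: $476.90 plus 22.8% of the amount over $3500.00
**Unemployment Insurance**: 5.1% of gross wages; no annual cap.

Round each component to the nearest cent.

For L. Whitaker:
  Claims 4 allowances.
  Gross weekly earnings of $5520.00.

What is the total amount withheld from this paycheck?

$1013.78

Wage Tax: taxable = $5520.00 − 4×$225.00 = $4620.00
  $476.90 + 22.8% × ($4620.00 − $3500.00) = $476.90 + 22.8% × $1120.00 = $732.26
Unemployment Insurance: 5.1% × $5520.00 = $281.52
Total: $732.26 + $281.52 = $1013.78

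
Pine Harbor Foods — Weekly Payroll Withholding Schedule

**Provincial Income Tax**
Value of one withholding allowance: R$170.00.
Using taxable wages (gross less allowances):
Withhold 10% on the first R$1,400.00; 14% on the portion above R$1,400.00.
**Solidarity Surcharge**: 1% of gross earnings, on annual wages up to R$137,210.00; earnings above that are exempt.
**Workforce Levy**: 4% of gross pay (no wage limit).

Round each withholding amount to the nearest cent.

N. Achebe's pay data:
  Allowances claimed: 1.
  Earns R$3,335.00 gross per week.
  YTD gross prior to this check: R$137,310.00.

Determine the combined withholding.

R$520.50

Provincial Income Tax: taxable = R$3,335.00 − 1×R$170.00 = R$3,165.00
  R$140.00 + 14% × (R$3,165.00 − R$1,400.00) = R$140.00 + 14% × R$1,765.00 = R$387.10
Solidarity Surcharge: YTD R$137,310.00 ≥ cap R$137,210.00 → R$0.00
Workforce Levy: 4% × R$3,335.00 = R$133.40
Total: R$387.10 + R$0.00 + R$133.40 = R$520.50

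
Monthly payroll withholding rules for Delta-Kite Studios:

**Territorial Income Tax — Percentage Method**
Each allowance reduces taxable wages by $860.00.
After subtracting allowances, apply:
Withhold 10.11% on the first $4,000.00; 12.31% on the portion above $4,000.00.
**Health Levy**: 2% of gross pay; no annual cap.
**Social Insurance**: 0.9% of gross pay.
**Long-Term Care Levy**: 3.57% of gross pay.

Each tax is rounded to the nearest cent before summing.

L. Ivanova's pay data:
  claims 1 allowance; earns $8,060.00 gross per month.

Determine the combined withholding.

Territorial Income Tax: taxable = $8,060.00 − 1×$860.00 = $7,200.00
  $404.40 + 12.31% × ($7,200.00 − $4,000.00) = $404.40 + 12.31% × $3,200.00 = $798.32
Health Levy: 2% × $8,060.00 = $161.20
Social Insurance: 0.9% × $8,060.00 = $72.54
Long-Term Care Levy: 3.57% × $8,060.00 = $287.74
Total: $798.32 + $161.20 + $72.54 + $287.74 = $1,319.80

$1,319.80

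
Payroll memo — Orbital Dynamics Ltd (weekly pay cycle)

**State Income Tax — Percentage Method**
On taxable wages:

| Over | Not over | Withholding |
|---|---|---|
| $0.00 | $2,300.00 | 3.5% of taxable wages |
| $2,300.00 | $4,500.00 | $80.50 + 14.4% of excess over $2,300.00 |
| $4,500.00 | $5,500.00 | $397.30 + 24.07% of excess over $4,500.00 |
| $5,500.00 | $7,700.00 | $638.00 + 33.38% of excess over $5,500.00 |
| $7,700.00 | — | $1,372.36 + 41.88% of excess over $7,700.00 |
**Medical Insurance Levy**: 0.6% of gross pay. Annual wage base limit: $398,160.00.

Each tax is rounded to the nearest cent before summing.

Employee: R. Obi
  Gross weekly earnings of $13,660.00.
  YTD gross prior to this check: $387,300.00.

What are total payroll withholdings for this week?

State Income Tax: taxable = $13,660.00
  $1,372.36 + 41.88% × ($13,660.00 − $7,700.00) = $1,372.36 + 41.88% × $5,960.00 = $3,868.41
Medical Insurance Levy: cap $398,160.00 − YTD $387,300.00 = $10,860.00 subject; 0.6% × $10,860.00 = $65.16
Total: $3,868.41 + $65.16 = $3,933.57

$3,933.57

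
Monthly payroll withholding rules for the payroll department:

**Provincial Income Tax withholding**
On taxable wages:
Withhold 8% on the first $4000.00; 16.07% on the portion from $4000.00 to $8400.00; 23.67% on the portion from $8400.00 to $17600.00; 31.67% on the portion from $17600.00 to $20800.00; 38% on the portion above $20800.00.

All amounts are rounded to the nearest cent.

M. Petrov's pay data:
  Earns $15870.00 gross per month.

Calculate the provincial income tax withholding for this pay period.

Provincial Income Tax: taxable = $15870.00
  $1027.08 + 23.67% × ($15870.00 − $8400.00) = $1027.08 + 23.67% × $7470.00 = $2795.23

$2795.23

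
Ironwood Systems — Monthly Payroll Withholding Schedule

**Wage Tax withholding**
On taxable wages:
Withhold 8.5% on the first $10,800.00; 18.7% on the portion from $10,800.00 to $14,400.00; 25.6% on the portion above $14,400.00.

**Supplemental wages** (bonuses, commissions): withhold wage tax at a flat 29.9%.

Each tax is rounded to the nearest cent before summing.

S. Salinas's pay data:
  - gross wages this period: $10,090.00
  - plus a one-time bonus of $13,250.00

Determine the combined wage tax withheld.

$4,819.40

Wage Tax: taxable = $10,090.00
  8.5% × $10,090.00 = $857.65
Supplemental (29.9% flat on bonus): 29.9% × $13,250.00 = $3,961.75
Total wage tax: $857.65 + $3,961.75 = $4,819.40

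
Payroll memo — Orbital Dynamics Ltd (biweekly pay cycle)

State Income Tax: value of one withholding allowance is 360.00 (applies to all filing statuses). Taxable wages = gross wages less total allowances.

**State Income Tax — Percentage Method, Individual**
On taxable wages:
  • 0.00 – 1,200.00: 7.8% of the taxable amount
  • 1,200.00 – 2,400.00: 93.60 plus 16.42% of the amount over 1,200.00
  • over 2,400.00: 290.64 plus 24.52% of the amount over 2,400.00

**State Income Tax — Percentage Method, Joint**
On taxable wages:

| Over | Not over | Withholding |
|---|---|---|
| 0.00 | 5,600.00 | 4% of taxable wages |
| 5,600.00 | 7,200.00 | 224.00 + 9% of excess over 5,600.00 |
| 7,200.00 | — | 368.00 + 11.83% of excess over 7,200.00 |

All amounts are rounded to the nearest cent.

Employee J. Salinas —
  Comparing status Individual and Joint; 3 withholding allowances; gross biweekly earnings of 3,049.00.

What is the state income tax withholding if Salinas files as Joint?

State Income Tax (Joint): taxable = 3,049.00 − 3×360.00 = 1,969.00
  4% × 1,969.00 = 78.76

78.76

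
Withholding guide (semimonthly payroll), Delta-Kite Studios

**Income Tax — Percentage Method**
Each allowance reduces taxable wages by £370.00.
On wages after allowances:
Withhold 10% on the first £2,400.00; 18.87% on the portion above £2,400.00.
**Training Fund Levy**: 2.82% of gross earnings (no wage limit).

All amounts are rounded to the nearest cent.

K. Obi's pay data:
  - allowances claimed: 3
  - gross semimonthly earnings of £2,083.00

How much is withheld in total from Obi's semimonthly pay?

£156.04

Income Tax: taxable = £2,083.00 − 3×£370.00 = £973.00
  10% × £973.00 = £97.30
Training Fund Levy: 2.82% × £2,083.00 = £58.74
Total: £97.30 + £58.74 = £156.04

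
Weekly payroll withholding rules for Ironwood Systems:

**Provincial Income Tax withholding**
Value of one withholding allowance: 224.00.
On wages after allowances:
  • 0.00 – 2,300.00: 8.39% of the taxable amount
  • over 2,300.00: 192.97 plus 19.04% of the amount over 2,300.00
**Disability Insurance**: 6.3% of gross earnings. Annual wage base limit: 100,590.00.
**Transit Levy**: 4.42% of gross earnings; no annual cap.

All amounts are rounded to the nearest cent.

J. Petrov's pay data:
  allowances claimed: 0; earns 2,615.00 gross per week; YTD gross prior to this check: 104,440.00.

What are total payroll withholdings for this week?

Provincial Income Tax: taxable = 2,615.00
  192.97 + 19.04% × (2,615.00 − 2,300.00) = 192.97 + 19.04% × 315.00 = 252.95
Disability Insurance: YTD 104,440.00 ≥ cap 100,590.00 → 0.00
Transit Levy: 4.42% × 2,615.00 = 115.58
Total: 252.95 + 0.00 + 115.58 = 368.53

368.53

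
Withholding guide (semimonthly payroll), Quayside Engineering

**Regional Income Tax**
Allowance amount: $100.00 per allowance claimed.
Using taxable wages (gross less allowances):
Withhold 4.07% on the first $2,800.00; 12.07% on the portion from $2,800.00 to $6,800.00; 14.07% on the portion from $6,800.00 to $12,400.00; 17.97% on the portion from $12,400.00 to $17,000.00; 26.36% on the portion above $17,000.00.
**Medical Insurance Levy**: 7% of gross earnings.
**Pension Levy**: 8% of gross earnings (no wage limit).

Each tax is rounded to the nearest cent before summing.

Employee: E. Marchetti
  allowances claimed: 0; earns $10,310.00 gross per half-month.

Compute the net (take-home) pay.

$7,672.88

Regional Income Tax: taxable = $10,310.00
  $596.76 + 14.07% × ($10,310.00 − $6,800.00) = $596.76 + 14.07% × $3,510.00 = $1,090.62
Medical Insurance Levy: 7% × $10,310.00 = $721.70
Pension Levy: 8% × $10,310.00 = $824.80
Total withheld: $1,090.62 + $721.70 + $824.80 = $2,637.12
Net pay: $10,310.00 − $2,637.12 = $7,672.88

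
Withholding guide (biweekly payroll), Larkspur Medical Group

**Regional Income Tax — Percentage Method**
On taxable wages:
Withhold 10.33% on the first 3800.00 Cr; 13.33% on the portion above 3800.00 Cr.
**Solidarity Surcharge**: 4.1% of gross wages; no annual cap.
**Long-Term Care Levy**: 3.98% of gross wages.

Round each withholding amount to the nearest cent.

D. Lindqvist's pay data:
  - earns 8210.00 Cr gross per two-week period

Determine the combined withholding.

Regional Income Tax: taxable = 8210.00 Cr
  392.54 Cr + 13.33% × (8210.00 Cr − 3800.00 Cr) = 392.54 Cr + 13.33% × 4410.00 Cr = 980.39 Cr
Solidarity Surcharge: 4.1% × 8210.00 Cr = 336.61 Cr
Long-Term Care Levy: 3.98% × 8210.00 Cr = 326.76 Cr
Total: 980.39 Cr + 336.61 Cr + 326.76 Cr = 1643.76 Cr

1643.76 Cr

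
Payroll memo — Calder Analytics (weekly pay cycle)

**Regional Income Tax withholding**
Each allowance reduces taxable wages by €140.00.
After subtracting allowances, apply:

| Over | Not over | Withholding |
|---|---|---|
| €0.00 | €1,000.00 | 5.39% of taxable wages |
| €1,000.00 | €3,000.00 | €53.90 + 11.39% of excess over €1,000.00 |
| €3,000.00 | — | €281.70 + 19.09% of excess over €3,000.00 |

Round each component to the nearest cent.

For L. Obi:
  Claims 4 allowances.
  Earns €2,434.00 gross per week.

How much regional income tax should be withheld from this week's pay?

€153.45

Regional Income Tax: taxable = €2,434.00 − 4×€140.00 = €1,874.00
  €53.90 + 11.39% × (€1,874.00 − €1,000.00) = €53.90 + 11.39% × €874.00 = €153.45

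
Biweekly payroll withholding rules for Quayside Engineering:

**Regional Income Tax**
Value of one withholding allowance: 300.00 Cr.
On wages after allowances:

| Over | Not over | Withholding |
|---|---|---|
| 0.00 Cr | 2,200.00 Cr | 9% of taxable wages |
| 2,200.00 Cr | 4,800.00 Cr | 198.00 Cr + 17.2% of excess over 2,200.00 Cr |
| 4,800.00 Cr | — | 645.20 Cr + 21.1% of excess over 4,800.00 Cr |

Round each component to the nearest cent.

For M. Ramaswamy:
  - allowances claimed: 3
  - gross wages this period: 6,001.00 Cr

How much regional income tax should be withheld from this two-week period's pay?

Regional Income Tax: taxable = 6,001.00 Cr − 3×300.00 Cr = 5,101.00 Cr
  645.20 Cr + 21.1% × (5,101.00 Cr − 4,800.00 Cr) = 645.20 Cr + 21.1% × 301.00 Cr = 708.71 Cr

708.71 Cr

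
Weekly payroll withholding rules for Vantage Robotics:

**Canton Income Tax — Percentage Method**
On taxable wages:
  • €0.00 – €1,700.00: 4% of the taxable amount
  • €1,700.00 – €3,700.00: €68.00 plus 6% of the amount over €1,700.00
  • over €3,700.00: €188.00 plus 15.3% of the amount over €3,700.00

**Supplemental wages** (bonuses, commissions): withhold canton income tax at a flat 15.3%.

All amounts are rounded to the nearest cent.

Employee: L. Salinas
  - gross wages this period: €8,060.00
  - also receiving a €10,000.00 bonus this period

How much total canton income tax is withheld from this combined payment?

€2,385.08

Canton Income Tax: taxable = €8,060.00
  €188.00 + 15.3% × (€8,060.00 − €3,700.00) = €188.00 + 15.3% × €4,360.00 = €855.08
Supplemental (15.3% flat on bonus): 15.3% × €10,000.00 = €1,530.00
Total canton income tax: €855.08 + €1,530.00 = €2,385.08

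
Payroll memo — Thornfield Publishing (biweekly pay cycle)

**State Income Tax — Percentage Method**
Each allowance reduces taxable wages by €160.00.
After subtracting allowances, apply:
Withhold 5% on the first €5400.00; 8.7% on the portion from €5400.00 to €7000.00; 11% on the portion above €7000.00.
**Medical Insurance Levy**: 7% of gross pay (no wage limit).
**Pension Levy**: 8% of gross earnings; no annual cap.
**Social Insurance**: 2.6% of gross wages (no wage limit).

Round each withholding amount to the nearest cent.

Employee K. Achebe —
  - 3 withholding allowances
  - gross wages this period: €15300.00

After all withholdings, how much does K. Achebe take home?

€11337.80

State Income Tax: taxable = €15300.00 − 3×€160.00 = €14820.00
  €409.20 + 11% × (€14820.00 − €7000.00) = €409.20 + 11% × €7820.00 = €1269.40
Medical Insurance Levy: 7% × €15300.00 = €1071.00
Pension Levy: 8% × €15300.00 = €1224.00
Social Insurance: 2.6% × €15300.00 = €397.80
Total withheld: €1269.40 + €1071.00 + €1224.00 + €397.80 = €3962.20
Net pay: €15300.00 − €3962.20 = €11337.80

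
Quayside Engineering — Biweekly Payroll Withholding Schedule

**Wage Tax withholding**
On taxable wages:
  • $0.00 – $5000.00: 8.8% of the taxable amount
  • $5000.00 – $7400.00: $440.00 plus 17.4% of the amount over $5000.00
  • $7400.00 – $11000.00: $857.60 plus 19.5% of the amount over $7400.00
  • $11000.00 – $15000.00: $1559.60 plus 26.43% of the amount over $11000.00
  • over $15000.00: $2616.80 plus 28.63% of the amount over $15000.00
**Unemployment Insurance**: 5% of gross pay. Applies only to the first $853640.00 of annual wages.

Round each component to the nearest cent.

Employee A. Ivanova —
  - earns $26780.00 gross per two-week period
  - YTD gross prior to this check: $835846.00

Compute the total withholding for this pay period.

$6879.11

Wage Tax: taxable = $26780.00
  $2616.80 + 28.63% × ($26780.00 − $15000.00) = $2616.80 + 28.63% × $11780.00 = $5989.41
Unemployment Insurance: cap $853640.00 − YTD $835846.00 = $17794.00 subject; 5% × $17794.00 = $889.70
Total: $5989.41 + $889.70 = $6879.11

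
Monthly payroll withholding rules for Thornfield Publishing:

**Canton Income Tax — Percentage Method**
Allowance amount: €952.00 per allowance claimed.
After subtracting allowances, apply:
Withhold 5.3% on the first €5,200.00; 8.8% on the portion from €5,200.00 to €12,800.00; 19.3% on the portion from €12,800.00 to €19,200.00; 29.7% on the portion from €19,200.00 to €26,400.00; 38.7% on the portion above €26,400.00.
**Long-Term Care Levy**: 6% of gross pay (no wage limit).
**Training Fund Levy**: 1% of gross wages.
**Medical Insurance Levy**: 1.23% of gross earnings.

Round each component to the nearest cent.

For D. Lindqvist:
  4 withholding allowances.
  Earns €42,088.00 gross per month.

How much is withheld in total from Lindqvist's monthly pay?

€12,379.40

Canton Income Tax: taxable = €42,088.00 − 4×€952.00 = €38,280.00
  €4,318.00 + 38.7% × (€38,280.00 − €26,400.00) = €4,318.00 + 38.7% × €11,880.00 = €8,915.56
Long-Term Care Levy: 6% × €42,088.00 = €2,525.28
Training Fund Levy: 1% × €42,088.00 = €420.88
Medical Insurance Levy: 1.23% × €42,088.00 = €517.68
Total: €8,915.56 + €2,525.28 + €420.88 + €517.68 = €12,379.40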